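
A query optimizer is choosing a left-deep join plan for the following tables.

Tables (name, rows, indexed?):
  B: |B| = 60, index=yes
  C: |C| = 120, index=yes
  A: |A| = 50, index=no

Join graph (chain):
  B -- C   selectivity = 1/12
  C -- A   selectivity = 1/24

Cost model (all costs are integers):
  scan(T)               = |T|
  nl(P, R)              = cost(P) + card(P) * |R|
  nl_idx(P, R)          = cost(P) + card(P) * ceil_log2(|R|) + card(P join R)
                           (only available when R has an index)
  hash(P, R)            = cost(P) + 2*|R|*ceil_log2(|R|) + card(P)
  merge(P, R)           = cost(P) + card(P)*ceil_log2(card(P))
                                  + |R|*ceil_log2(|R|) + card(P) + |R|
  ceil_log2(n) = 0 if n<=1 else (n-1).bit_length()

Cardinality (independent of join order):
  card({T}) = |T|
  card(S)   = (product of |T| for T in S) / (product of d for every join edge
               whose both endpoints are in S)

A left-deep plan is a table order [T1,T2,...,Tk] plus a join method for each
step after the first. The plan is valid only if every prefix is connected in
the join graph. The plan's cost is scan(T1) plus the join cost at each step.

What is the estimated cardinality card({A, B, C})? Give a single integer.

Tables in S: A(50), B(60), C(120)
Edges inside S: B-C(d=12), C-A(d=24)
numerator = 50 * 60 * 120 = 360000
denominator = 12 * 24 = 288
card(S) = 360000 / 288 = 1250

1250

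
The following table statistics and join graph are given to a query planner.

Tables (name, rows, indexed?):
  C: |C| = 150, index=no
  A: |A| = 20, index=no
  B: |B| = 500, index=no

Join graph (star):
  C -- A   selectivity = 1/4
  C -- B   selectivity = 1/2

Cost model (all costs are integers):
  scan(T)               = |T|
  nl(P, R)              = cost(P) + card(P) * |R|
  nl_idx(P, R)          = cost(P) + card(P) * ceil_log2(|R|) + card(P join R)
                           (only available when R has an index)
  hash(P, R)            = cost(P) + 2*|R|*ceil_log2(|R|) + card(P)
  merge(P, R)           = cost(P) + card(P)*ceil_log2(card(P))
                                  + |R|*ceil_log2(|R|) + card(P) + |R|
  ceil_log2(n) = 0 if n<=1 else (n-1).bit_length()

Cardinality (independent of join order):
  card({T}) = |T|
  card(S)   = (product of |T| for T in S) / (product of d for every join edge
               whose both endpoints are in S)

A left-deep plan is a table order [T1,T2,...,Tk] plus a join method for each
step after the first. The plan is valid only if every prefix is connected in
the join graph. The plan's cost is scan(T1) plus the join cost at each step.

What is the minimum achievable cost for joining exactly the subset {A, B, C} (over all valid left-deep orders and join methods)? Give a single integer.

10250

Selinger DP over subsets of {A,B,C}:
  {C}: scan cost=150, card=150
  {A}: scan cost=20, card=20
  {B}: scan cost=500, card=500
  {AC}: card=750; try (A,hash)→500, (C,merge)→1490, (A,merge)→1620, (C,hash)→2440, (C,nl)→3020, (A,nl)→3150; best=500 via (A,hash)
  {BC}: card=37500; try (C,hash)→3400, (B,merge)→6500, (C,merge)→6850, (B,hash)→9300, (B,nl)→75150, (C,nl)→75500; best=3400 via (C,hash)
  {ABC}: card=187500; try (B,hash)→10250, (B,merge)→13750, (A,hash)→41100, (B,nl)→375500, (A,merge)→641020, (A,nl)→753400; best=10250 via (B,hash)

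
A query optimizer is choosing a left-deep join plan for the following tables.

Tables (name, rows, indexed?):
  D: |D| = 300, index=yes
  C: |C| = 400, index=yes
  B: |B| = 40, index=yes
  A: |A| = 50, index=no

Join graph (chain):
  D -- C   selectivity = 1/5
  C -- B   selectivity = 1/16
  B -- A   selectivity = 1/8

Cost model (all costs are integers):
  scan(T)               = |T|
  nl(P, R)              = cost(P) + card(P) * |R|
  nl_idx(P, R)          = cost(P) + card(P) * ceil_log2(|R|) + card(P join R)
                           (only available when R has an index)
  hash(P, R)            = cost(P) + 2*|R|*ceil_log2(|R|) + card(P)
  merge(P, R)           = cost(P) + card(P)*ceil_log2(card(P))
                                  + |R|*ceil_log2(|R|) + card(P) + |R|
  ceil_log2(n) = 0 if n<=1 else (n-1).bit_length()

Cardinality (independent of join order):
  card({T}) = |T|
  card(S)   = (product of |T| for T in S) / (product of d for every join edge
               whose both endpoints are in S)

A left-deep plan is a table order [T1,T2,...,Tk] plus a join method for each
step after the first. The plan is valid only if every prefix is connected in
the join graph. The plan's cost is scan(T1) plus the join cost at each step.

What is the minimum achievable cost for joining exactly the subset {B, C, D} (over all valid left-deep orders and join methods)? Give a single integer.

7680

Selinger DP over subsets of {B,C,D}:
  {D}: scan cost=300, card=300
  {C}: scan cost=400, card=400
  {B}: scan cost=40, card=40
  {CD}: card=24000; try (D,hash)→6200, (C,merge)→7300, (D,merge)→7400, (C,hash)→7800, (C,nl_idx)→27000, (D,nl_idx)→28000 …(+2); best=6200 via (D,hash)
  {BC}: card=1000; try (B,hash)→1280, (C,nl_idx)→1400, (B,nl_idx)→3800, (C,merge)→4320, (B,merge)→4680, (C,hash)→7280 …(+2); best=1280 via (B,hash)
  {BCD}: card=60000; try (D,hash)→7680, (D,merge)→15280, (B,hash)→30680, (D,nl_idx)→70280, (B,nl_idx)→210200, (D,nl)→301280 …(+2); best=7680 via (D,hash)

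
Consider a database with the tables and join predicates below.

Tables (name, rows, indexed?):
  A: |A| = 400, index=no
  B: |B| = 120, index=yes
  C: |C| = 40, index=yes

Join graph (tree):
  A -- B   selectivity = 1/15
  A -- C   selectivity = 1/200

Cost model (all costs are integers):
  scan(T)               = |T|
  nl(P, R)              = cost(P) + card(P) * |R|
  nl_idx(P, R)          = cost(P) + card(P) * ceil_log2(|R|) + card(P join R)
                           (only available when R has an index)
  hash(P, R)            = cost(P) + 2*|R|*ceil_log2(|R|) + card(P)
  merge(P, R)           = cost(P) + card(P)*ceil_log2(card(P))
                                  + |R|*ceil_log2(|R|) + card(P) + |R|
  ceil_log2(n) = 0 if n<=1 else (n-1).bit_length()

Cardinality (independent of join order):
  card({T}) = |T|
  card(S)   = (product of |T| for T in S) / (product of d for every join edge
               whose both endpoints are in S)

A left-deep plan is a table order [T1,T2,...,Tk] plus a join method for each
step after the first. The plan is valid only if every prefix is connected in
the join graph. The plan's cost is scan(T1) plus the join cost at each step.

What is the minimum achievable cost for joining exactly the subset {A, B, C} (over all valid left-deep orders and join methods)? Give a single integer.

Selinger DP over subsets of {A,B,C}:
  {A}: scan cost=400, card=400
  {B}: scan cost=120, card=120
  {C}: scan cost=40, card=40
  {AB}: card=3200; try (B,hash)→2480, (A,merge)→5080, (B,merge)→5360, (B,nl_idx)→6400, (A,hash)→7440, (A,nl)→48120 …(+1); best=2480 via (B,hash)
  {AC}: card=80; try (C,hash)→1280, (C,nl_idx)→2880, (A,merge)→4320, (C,merge)→4680, (A,hash)→7280, (A,nl)→16040 …(+1); best=1280 via (C,hash)
  {ABC}: card=640; try (B,nl_idx)→2480, (B,merge)→2880, (B,hash)→3040, (C,hash)→6160, (B,nl)→10880, (C,nl_idx)→22320 …(+2); best=2480 via (B,nl_idx)

2480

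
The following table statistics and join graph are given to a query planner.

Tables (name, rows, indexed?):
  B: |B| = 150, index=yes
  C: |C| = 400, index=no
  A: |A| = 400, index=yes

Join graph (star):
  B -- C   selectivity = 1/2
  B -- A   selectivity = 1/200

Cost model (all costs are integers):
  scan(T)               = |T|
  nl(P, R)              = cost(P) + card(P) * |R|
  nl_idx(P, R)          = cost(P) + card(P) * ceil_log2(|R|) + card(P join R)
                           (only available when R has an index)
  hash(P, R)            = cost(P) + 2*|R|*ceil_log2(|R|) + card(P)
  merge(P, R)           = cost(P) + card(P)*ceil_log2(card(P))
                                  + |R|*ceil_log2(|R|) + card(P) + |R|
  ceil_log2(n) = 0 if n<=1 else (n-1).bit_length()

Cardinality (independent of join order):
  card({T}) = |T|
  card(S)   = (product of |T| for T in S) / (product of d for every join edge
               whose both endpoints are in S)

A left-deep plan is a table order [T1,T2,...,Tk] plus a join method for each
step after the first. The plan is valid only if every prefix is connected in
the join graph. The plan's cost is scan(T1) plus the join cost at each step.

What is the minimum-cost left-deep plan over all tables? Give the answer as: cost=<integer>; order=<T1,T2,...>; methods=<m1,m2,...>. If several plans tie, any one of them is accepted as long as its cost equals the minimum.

cost=8800; order=B,A,C; methods=nl_idx,merge

Selinger DP (subsets sized 1..n):
  {B}: scan cost=150, card=150
  {C}: scan cost=400, card=400
  {A}: scan cost=400, card=400
  {BC}: card=30000; try (B,hash)→3200, (C,merge)→5500, (B,merge)→5750, (C,hash)→7500, (B,nl_idx)→33600, (C,nl)→60150 …(+1); best=3200 via (B,hash)
  {AB}: card=300; try (A,nl_idx)→1800, (B,hash)→3200, (B,nl_idx)→3900, (A,merge)→5500, (B,merge)→5750, (A,hash)→7500 …(+2); best=1800 via (A,nl_idx)
  {ABC}: card=60000; try (C,merge)→8800, (C,hash)→9300, (A,hash)→40400, (C,nl)→121800, (A,nl_idx)→333200, (A,merge)→487200 …(+1); best=8800 via (C,merge)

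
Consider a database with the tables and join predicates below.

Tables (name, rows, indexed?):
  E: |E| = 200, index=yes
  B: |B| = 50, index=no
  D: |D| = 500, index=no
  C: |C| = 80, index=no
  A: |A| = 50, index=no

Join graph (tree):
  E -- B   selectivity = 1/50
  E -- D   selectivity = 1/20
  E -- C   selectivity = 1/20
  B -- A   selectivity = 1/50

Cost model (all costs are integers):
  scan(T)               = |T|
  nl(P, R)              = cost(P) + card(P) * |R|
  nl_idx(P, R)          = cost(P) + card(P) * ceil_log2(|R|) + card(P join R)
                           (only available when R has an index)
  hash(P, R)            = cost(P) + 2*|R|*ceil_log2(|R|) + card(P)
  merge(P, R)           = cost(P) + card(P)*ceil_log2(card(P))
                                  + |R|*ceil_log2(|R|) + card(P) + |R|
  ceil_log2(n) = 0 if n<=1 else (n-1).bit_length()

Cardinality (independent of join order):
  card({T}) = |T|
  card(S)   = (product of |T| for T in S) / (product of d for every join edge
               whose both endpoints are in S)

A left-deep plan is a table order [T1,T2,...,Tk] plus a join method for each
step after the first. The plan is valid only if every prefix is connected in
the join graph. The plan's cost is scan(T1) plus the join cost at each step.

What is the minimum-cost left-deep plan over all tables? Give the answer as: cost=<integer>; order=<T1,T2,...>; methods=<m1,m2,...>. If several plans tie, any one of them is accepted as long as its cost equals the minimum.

cost=12420; order=A,B,E,C,D; methods=hash,nl_idx,hash,hash

Selinger DP (subsets sized 1..n):
  {E}: scan cost=200, card=200
  {B}: scan cost=50, card=50
  {D}: scan cost=500, card=500
  {C}: scan cost=80, card=80
  {A}: scan cost=50, card=50
  {BE}: card=200; try (E,nl_idx)→650, (B,hash)→1000, (E,merge)→2200, (B,merge)→2350, (E,hash)→3300, (E,nl)→10050 …(+1); best=650 via (E,nl_idx)
  {DE}: card=5000; try (E,hash)→4200, (D,merge)→7000, (E,merge)→7300, (D,hash)→9400, (E,nl_idx)→9500, (D,nl)→100200 …(+1); best=4200 via (E,hash)
  {CE}: card=800; try (E,nl_idx)→1520, (C,hash)→1520, (E,merge)→2520, (C,merge)→2640, (E,hash)→3360, (E,nl)→16080 …(+1); best=1520 via (E,nl_idx)
  {AB}: card=50; try (B,hash)→700, (A,hash)→700, (B,merge)→750, (A,merge)→750, (B,nl)→2550, (A,nl)→2550; best=700 via (B,hash)
  {BDE}: card=5000; try (D,merge)→7450, (B,hash)→9800, (D,hash)→9850, (B,merge)→74550, (D,nl)→100650, (B,nl)→254200; best=7450 via (D,merge)
  {BCE}: card=800; try (C,hash)→1970, (B,hash)→2920, (C,merge)→3090, (B,merge)→10670, (C,nl)→16650, (B,nl)→41520; best=1970 via (C,hash)
  {ABE}: card=200; try (E,nl_idx)→1300, (A,hash)→1450, (A,merge)→2800, (E,merge)→2850, (E,hash)→3950, (A,nl)→10650 …(+1); best=1300 via (E,nl_idx)
  {CDE}: card=20000; try (C,hash)→10320, (D,hash)→11320, (D,merge)→15320, (C,merge)→74840, (D,nl)→401520, (C,nl)→404200; best=10320 via (C,hash)
  {BCDE}: card=20000; try (D,hash)→11770, (C,hash)→13570, (D,merge)→15770, (B,hash)→30920, (C,merge)→78090, (B,merge)→330670 …(+3); best=11770 via (D,hash)
  {ABDE}: card=5000; try (D,merge)→8100, (D,hash)→10500, (A,hash)→13050, (A,merge)→77800, (D,nl)→101300, (A,nl)→257450; best=8100 via (D,merge)
  {ABCE}: card=800; try (C,hash)→2620, (A,hash)→3370, (C,merge)→3740, (A,merge)→11120, (C,nl)→17300, (A,nl)→41970; best=2620 via (C,hash)
  {ABCDE}: card=20000; try (D,hash)→12420, (C,hash)→14220, (D,merge)→16420, (A,hash)→32370, (C,merge)→78740, (A,merge)→332120 …(+3); best=12420 via (D,hash)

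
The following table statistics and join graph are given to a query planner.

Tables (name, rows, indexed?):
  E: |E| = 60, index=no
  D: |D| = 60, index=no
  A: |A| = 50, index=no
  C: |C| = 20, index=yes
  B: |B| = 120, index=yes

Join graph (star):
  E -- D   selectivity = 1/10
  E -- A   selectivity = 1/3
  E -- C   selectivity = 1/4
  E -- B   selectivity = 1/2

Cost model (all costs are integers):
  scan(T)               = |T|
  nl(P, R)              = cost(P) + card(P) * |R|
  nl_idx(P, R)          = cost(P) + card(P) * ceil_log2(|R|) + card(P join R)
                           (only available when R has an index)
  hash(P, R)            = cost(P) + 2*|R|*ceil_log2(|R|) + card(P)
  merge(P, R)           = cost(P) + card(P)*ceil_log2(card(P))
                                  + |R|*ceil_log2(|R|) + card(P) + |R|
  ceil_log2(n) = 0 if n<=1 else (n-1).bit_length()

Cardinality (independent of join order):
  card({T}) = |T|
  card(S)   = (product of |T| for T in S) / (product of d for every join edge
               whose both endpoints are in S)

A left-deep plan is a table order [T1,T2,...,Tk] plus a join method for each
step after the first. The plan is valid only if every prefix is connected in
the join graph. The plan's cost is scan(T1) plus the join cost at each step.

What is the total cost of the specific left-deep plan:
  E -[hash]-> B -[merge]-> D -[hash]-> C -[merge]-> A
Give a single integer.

2015170

step 1: scan E: cost=60, card=60
step 2: join B via hash
    card(P join B) = 60*120/(2) = 3600
    cost = 60 + 2*120*7 + 60 = 1800
step 3: join D via merge
    card(P join D) = 3600*60/(10) = 21600
    cost = 1800 + 3600*12 + 60*6 + 3600 + 60 = 49020
step 4: join C via hash
    card(P join C) = 21600*20/(4) = 108000
    cost = 49020 + 2*20*5 + 21600 = 70820
step 5: join A via merge
    card(P join A) = 108000*50/(3) = 1800000
    cost = 70820 + 108000*17 + 50*6 + 108000 + 50 = 2015170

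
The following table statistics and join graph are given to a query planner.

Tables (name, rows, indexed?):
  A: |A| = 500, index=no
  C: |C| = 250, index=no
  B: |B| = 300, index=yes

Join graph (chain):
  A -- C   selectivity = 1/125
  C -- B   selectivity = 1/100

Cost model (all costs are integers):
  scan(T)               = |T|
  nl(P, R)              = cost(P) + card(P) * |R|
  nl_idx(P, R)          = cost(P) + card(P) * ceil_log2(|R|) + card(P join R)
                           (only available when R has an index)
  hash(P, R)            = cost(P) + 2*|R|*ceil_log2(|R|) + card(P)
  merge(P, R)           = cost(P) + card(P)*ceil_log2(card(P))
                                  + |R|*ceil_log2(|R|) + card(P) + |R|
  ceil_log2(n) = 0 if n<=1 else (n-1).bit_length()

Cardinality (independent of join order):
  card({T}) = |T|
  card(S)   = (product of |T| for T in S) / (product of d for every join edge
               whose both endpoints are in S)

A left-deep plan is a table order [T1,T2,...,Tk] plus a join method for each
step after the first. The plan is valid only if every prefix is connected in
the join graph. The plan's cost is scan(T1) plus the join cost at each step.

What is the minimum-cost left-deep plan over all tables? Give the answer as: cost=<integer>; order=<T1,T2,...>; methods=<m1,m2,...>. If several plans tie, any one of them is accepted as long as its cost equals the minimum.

Selinger DP (subsets sized 1..n):
  {A}: scan cost=500, card=500
  {C}: scan cost=250, card=250
  {B}: scan cost=300, card=300
  {AC}: card=1000; try (C,hash)→5000, (A,merge)→7500, (C,merge)→7750, (A,hash)→9500, (A,nl)→125250, (C,nl)→125500; best=5000 via (C,hash)
  {BC}: card=750; try (B,nl_idx)→3250, (C,hash)→4600, (B,merge)→5500, (C,merge)→5550, (B,hash)→5900, (B,nl)→75250 …(+1); best=3250 via (B,nl_idx)
  {ABC}: card=3000; try (B,hash)→11400, (A,hash)→13000, (A,merge)→16500, (B,nl_idx)→17000, (B,merge)→19000, (B,nl)→305000 …(+1); best=11400 via (B,hash)

cost=11400; order=A,C,B; methods=hash,hash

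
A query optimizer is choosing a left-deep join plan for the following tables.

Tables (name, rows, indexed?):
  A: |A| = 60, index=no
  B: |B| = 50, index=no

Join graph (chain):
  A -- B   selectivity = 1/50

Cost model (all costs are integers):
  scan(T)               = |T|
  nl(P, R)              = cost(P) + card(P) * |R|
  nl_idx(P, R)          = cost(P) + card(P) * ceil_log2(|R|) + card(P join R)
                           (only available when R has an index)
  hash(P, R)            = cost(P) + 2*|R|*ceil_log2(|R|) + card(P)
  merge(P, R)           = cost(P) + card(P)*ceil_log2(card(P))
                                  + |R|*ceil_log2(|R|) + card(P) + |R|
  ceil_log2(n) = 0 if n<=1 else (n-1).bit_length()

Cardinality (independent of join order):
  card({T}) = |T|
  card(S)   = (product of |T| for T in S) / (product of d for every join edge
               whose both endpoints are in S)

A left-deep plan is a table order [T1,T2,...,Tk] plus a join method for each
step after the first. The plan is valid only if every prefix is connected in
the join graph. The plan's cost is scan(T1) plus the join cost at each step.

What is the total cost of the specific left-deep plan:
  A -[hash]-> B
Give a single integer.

step 1: scan A: cost=60, card=60
step 2: join B via hash
    card(P join B) = 60*50/(50) = 60
    cost = 60 + 2*50*6 + 60 = 720

720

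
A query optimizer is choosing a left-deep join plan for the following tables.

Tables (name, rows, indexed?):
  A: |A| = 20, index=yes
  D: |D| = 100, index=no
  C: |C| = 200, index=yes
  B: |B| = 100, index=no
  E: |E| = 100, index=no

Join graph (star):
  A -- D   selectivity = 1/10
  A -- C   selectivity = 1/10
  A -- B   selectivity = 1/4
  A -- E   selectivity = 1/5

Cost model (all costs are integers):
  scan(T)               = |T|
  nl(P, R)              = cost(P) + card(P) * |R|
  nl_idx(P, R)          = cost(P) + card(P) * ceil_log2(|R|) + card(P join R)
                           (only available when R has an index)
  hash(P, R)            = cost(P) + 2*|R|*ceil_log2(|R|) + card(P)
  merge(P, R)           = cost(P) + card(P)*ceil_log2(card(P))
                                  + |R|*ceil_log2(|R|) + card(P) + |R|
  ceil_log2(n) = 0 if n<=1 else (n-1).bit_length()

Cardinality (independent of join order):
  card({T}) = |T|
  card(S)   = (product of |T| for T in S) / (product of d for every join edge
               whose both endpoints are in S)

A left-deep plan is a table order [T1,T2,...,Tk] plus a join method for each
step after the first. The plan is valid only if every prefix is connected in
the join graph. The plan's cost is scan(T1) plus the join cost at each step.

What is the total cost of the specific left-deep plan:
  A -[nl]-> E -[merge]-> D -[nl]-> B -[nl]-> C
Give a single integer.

step 1: scan A: cost=20, card=20
step 2: join E via nl
    card(P join E) = 20*100/(5) = 400
    cost = 20 + 20*100 = 2020
step 3: join D via merge
    card(P join D) = 400*100/(10) = 4000
    cost = 2020 + 400*9 + 100*7 + 400 + 100 = 6820
step 4: join B via nl
    card(P join B) = 4000*100/(4) = 100000
    cost = 6820 + 4000*100 = 406820
step 5: join C via nl
    card(P join C) = 100000*200/(10) = 2000000
    cost = 406820 + 100000*200 = 20406820

20406820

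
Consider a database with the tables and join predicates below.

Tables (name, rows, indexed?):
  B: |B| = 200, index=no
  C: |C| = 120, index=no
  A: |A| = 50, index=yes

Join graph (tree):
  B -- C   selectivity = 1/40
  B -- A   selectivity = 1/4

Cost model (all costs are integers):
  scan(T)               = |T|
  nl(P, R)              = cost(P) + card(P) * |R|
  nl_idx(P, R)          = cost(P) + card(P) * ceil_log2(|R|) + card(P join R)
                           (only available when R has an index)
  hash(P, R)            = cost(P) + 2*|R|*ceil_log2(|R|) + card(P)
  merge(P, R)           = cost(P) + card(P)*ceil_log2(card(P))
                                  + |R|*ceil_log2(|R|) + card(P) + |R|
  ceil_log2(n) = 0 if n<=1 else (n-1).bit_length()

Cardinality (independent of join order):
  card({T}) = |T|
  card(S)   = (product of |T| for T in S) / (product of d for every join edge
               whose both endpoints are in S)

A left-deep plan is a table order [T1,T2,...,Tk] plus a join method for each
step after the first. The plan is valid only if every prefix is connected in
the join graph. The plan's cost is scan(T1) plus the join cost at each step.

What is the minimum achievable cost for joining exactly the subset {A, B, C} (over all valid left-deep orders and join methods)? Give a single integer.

Selinger DP over subsets of {A,B,C}:
  {B}: scan cost=200, card=200
  {C}: scan cost=120, card=120
  {A}: scan cost=50, card=50
  {BC}: card=600; try (C,hash)→2080, (B,merge)→2880, (C,merge)→2960, (B,hash)→3440, (B,nl)→24120, (C,nl)→24200; best=2080 via (C,hash)
  {AB}: card=2500; try (A,hash)→1000, (B,merge)→2200, (A,merge)→2350, (B,hash)→3300, (A,nl_idx)→3900, (B,nl)→10050 …(+1); best=1000 via (A,hash)
  {ABC}: card=7500; try (A,hash)→3280, (C,hash)→5180, (A,merge)→9030, (A,nl_idx)→13180, (A,nl)→32080, (C,merge)→34460 …(+1); best=3280 via (A,hash)

3280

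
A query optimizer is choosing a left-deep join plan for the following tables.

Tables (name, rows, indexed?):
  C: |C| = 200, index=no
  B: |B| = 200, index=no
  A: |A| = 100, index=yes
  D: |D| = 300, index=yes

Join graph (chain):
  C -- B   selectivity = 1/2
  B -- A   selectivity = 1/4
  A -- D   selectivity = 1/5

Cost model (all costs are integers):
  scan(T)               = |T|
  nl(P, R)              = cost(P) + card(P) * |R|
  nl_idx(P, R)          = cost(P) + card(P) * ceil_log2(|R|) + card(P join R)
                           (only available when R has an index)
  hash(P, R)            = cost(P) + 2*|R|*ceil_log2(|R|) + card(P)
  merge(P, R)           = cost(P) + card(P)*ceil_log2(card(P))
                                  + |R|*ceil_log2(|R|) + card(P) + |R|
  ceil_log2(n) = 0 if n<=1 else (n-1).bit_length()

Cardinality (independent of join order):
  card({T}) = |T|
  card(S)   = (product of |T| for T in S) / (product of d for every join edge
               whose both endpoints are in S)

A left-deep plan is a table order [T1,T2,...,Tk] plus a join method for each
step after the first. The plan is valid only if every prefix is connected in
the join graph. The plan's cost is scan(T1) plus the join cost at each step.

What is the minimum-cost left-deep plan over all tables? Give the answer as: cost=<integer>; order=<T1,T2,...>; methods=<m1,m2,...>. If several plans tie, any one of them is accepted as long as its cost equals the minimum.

cost=314400; order=D,A,B,C; methods=hash,hash,hash

Selinger DP (subsets sized 1..n):
  {C}: scan cost=200, card=200
  {B}: scan cost=200, card=200
  {A}: scan cost=100, card=100
  {D}: scan cost=300, card=300
  {BC}: card=20000; try (C,hash)→3600, (B,hash)→3600, (C,merge)→3800, (B,merge)→3800, (C,nl)→40200, (B,nl)→40200; best=3600 via (C,hash)
  {AB}: card=5000; try (A,hash)→1800, (B,merge)→2700, (A,merge)→2800, (B,hash)→3400, (A,nl_idx)→6600, (B,nl)→20100 …(+1); best=1800 via (A,hash)
  {AD}: card=6000; try (A,hash)→2000, (D,merge)→3900, (A,merge)→4100, (D,hash)→5600, (D,nl_idx)→7000, (A,nl_idx)→8400 …(+2); best=2000 via (A,hash)
  {ABC}: card=500000; try (C,hash)→10000, (A,hash)→25000, (C,merge)→73600, (A,merge)→324400, (A,nl_idx)→643600, (C,nl)→1001800 …(+1); best=10000 via (C,hash)
  {ABD}: card=300000; try (B,hash)→11200, (D,hash)→12200, (D,merge)→74800, (B,merge)→87800, (D,nl_idx)→346800, (B,nl)→1202000 …(+1); best=11200 via (B,hash)
  {ABCD}: card=30000000; try (C,hash)→314400, (D,hash)→515400, (C,merge)→6013000, (D,merge)→10013000, (D,nl_idx)→34510000, (C,nl)→60011200 …(+1); best=314400 via (C,hash)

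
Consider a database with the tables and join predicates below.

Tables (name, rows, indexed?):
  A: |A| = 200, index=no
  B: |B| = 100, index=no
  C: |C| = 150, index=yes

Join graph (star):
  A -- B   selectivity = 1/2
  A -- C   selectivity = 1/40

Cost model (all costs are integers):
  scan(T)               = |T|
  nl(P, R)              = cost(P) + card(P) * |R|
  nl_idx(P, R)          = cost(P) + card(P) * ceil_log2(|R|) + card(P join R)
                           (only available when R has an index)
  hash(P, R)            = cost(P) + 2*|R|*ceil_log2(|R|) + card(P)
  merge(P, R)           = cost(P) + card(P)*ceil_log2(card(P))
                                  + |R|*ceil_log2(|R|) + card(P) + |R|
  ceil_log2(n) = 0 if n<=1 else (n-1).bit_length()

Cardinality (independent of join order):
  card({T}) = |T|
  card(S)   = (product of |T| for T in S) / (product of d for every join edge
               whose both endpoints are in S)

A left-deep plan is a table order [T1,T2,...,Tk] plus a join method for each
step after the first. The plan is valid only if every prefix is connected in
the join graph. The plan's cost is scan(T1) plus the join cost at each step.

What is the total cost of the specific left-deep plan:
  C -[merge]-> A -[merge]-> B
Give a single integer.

step 1: scan C: cost=150, card=150
step 2: join A via merge
    card(P join A) = 150*200/(40) = 750
    cost = 150 + 150*8 + 200*8 + 150 + 200 = 3300
step 3: join B via merge
    card(P join B) = 750*100/(2) = 37500
    cost = 3300 + 750*10 + 100*7 + 750 + 100 = 12350

12350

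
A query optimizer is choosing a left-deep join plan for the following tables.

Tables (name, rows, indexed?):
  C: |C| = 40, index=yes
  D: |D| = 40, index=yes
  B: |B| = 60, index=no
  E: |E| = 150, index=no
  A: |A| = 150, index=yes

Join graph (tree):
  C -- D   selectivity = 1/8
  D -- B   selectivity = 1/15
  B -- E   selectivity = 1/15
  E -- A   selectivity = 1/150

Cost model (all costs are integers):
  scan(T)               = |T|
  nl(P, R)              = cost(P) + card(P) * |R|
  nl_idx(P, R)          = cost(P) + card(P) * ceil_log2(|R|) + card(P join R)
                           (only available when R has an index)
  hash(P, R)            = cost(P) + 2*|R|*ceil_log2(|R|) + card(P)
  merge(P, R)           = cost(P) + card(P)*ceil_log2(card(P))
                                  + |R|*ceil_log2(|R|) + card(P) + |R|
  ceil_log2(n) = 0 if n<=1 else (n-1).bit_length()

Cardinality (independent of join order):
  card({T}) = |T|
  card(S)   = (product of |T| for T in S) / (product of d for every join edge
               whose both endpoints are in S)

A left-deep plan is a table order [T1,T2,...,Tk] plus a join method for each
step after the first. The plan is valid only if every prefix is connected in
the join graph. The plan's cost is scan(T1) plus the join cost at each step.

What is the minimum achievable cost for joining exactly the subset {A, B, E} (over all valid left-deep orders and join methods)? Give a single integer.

Selinger DP over subsets of {A,B,E}:
  {B}: scan cost=60, card=60
  {E}: scan cost=150, card=150
  {A}: scan cost=150, card=150
  {BE}: card=600; try (B,hash)→1020, (E,merge)→1830, (B,merge)→1920, (E,hash)→2520, (E,nl)→9060, (B,nl)→9150; best=1020 via (B,hash)
  {AE}: card=150; try (A,nl_idx)→1500, (E,hash)→2700, (A,hash)→2700, (E,merge)→2850, (A,merge)→2850, (E,nl)→22650 …(+1); best=1500 via (A,nl_idx)
  {ABE}: card=600; try (B,hash)→2370, (B,merge)→3270, (A,hash)→4020, (A,nl_idx)→6420, (A,merge)→8970, (B,nl)→10500 …(+1); best=2370 via (B,hash)

2370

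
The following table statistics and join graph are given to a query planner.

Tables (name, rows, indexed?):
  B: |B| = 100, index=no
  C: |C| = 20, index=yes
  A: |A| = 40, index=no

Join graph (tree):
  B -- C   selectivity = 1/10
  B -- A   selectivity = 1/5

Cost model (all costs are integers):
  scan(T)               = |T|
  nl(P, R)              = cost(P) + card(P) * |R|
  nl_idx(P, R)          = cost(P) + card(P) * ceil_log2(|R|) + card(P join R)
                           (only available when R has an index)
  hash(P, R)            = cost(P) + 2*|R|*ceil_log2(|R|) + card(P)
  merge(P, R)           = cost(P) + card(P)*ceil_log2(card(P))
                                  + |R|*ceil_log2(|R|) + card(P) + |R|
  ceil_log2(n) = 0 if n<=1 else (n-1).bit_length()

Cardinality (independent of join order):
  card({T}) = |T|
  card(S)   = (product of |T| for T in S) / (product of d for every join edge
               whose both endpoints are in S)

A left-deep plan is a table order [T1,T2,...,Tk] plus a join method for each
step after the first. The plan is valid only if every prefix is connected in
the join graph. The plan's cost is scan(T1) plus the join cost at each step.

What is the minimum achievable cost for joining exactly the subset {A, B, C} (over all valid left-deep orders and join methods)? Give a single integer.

Selinger DP over subsets of {A,B,C}:
  {B}: scan cost=100, card=100
  {C}: scan cost=20, card=20
  {A}: scan cost=40, card=40
  {BC}: card=200; try (C,hash)→400, (C,nl_idx)→800, (B,merge)→940, (C,merge)→1020, (B,hash)→1440, (B,nl)→2020 …(+1); best=400 via (C,hash)
  {AB}: card=800; try (A,hash)→680, (B,merge)→1120, (A,merge)→1180, (B,hash)→1480, (B,nl)→4040, (A,nl)→4100; best=680 via (A,hash)
  {ABC}: card=1600; try (A,hash)→1080, (C,hash)→1680, (A,merge)→2480, (C,nl_idx)→6280, (A,nl)→8400, (C,merge)→9600 …(+1); best=1080 via (A,hash)

1080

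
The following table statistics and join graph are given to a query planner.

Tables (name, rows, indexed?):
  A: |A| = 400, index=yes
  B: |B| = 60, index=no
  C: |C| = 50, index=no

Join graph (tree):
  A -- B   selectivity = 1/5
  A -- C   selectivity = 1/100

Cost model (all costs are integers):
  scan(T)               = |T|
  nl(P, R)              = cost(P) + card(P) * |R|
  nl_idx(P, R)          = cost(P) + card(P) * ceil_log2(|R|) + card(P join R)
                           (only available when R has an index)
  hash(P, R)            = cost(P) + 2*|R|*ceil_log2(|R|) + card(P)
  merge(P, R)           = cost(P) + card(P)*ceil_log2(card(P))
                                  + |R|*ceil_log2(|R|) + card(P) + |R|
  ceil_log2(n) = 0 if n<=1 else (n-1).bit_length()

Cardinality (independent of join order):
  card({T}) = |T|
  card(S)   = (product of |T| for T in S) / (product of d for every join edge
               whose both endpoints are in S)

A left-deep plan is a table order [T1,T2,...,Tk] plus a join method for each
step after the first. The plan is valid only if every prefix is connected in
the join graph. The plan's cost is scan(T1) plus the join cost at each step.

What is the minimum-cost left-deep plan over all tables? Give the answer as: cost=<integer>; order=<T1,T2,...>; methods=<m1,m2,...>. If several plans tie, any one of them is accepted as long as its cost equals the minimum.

cost=1620; order=C,A,B; methods=nl_idx,hash

Selinger DP (subsets sized 1..n):
  {A}: scan cost=400, card=400
  {B}: scan cost=60, card=60
  {C}: scan cost=50, card=50
  {AB}: card=4800; try (B,hash)→1520, (A,merge)→4480, (B,merge)→4820, (A,nl_idx)→5400, (A,hash)→7320, (A,nl)→24060 …(+1); best=1520 via (B,hash)
  {AC}: card=200; try (A,nl_idx)→700, (C,hash)→1400, (A,merge)→4400, (C,merge)→4750, (A,hash)→7300, (A,nl)→20050 …(+1); best=700 via (A,nl_idx)
  {ABC}: card=2400; try (B,hash)→1620, (B,merge)→2920, (C,hash)→6920, (B,nl)→12700, (C,merge)→69070, (C,nl)→241520; best=1620 via (B,hash)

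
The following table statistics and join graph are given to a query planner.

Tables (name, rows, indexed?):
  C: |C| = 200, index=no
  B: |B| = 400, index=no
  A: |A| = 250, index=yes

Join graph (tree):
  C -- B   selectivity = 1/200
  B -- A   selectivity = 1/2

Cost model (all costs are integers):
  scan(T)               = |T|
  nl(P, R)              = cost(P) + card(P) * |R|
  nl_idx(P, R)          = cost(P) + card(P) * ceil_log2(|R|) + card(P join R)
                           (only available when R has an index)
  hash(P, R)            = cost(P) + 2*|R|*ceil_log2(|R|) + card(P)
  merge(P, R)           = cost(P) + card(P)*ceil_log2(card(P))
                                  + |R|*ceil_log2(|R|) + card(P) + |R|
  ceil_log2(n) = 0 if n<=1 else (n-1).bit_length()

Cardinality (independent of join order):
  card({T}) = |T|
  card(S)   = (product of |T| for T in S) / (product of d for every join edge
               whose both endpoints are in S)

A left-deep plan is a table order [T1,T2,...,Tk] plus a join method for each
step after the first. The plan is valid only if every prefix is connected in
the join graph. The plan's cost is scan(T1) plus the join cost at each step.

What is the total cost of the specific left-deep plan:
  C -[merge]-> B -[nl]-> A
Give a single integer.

step 1: scan C: cost=200, card=200
step 2: join B via merge
    card(P join B) = 200*400/(200) = 400
    cost = 200 + 200*8 + 400*9 + 200 + 400 = 6000
step 3: join A via nl
    card(P join A) = 400*250/(2) = 50000
    cost = 6000 + 400*250 = 106000

106000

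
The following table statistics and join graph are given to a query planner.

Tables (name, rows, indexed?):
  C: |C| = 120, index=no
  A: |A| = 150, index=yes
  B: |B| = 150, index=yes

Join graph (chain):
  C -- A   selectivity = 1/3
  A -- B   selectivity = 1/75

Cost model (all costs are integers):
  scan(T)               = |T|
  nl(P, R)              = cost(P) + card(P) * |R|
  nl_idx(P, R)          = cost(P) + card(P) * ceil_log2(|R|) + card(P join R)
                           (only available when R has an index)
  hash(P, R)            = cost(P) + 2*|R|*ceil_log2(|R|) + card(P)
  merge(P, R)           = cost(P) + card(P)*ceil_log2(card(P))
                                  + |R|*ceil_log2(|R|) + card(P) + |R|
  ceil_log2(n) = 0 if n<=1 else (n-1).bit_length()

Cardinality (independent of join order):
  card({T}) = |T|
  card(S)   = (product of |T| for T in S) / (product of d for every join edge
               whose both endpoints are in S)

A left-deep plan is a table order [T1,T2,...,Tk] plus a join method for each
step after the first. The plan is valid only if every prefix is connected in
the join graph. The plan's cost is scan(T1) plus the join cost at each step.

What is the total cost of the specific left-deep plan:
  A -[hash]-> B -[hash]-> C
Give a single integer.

step 1: scan A: cost=150, card=150
step 2: join B via hash
    card(P join B) = 150*150/(75) = 300
    cost = 150 + 2*150*8 + 150 = 2700
step 3: join C via hash
    card(P join C) = 300*120/(3) = 12000
    cost = 2700 + 2*120*7 + 300 = 4680

4680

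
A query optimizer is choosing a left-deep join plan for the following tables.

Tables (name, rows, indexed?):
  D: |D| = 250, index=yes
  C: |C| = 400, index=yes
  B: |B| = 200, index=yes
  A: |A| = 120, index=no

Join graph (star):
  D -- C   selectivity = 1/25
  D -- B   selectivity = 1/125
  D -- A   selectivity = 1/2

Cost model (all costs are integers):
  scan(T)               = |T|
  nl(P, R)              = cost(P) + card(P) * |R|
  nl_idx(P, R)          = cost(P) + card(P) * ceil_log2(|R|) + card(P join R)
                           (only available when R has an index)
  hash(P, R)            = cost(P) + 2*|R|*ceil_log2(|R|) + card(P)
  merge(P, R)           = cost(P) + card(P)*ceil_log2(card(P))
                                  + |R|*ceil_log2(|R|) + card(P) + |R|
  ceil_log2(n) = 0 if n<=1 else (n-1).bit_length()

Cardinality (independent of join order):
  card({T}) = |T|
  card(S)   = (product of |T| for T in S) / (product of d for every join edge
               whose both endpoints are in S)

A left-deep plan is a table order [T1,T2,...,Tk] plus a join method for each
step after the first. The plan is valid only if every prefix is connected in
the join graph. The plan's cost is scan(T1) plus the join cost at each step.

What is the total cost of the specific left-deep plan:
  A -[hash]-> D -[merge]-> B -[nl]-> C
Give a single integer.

9831040

step 1: scan A: cost=120, card=120
step 2: join D via hash
    card(P join D) = 120*250/(2) = 15000
    cost = 120 + 2*250*8 + 120 = 4240
step 3: join B via merge
    card(P join B) = 15000*200/(125) = 24000
    cost = 4240 + 15000*14 + 200*8 + 15000 + 200 = 231040
step 4: join C via nl
    card(P join C) = 24000*400/(25) = 384000
    cost = 231040 + 24000*400 = 9831040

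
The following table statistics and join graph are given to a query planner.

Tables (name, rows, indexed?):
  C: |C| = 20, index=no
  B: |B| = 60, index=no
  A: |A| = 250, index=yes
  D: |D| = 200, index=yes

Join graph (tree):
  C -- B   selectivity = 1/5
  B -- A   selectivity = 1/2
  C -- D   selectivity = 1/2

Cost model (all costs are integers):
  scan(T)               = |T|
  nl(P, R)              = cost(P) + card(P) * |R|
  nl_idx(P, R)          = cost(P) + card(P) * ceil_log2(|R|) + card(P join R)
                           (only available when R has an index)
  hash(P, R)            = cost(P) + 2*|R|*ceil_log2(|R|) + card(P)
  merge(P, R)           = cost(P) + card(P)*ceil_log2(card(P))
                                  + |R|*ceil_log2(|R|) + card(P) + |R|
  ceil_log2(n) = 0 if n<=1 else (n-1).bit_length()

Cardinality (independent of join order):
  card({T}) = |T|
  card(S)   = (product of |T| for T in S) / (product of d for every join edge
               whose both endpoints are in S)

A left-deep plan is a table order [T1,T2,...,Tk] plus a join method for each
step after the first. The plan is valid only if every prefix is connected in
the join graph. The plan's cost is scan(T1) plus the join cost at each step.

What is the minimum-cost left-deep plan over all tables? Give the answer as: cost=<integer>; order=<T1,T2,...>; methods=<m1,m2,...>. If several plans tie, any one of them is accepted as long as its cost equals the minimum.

cost=31320; order=D,C,B,A; methods=hash,hash,hash

Selinger DP (subsets sized 1..n):
  {C}: scan cost=20, card=20
  {B}: scan cost=60, card=60
  {A}: scan cost=250, card=250
  {D}: scan cost=200, card=200
  {BC}: card=240; try (C,hash)→320, (B,merge)→560, (C,merge)→600, (B,hash)→760, (B,nl)→1220, (C,nl)→1260; best=320 via (C,hash)
  {CD}: card=2000; try (C,hash)→600, (D,merge)→1940, (C,merge)→2120, (D,nl_idx)→2180, (D,hash)→3240, (D,nl)→4020 …(+1); best=600 via (C,hash)
  {AB}: card=7500; try (B,hash)→1220, (A,merge)→2730, (B,merge)→2920, (A,hash)→4120, (A,nl_idx)→8040, (A,nl)→15060 …(+1); best=1220 via (B,hash)
  {ABC}: card=30000; try (A,hash)→4560, (A,merge)→4730, (C,hash)→8920, (A,nl_idx)→32240, (A,nl)→60320, (C,merge)→106340 …(+1); best=4560 via (A,hash)
  {BCD}: card=24000; try (B,hash)→3320, (D,hash)→3760, (D,merge)→4280, (B,merge)→25020, (D,nl_idx)→26240, (D,nl)→48320 …(+1); best=3320 via (B,hash)
  {ABCD}: card=3000000; try (A,hash)→31320, (D,hash)→37760, (A,merge)→389570, (D,merge)→486360, (A,nl_idx)→3195320, (D,nl_idx)→3244560 …(+2); best=31320 via (A,hash)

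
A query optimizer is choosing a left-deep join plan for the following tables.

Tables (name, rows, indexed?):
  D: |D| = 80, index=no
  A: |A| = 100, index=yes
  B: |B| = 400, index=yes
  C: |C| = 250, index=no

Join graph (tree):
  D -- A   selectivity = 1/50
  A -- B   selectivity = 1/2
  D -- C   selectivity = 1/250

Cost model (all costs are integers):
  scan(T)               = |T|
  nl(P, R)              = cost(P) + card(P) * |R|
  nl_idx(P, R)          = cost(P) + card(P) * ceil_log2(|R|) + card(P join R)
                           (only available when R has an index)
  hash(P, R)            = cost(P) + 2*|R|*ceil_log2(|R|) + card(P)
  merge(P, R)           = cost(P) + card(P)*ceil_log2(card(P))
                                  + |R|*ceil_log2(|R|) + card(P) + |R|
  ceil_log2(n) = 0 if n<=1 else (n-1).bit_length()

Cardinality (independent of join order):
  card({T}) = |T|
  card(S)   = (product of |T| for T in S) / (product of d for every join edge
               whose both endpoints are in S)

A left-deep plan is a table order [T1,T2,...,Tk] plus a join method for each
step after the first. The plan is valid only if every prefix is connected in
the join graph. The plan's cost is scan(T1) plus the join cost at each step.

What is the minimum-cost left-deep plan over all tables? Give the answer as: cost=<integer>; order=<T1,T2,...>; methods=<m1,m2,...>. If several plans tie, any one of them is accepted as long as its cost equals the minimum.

cost=7780; order=C,D,A,B; methods=hash,nl_idx,merge

Selinger DP (subsets sized 1..n):
  {D}: scan cost=80, card=80
  {A}: scan cost=100, card=100
  {B}: scan cost=400, card=400
  {C}: scan cost=250, card=250
  {AD}: card=160; try (A,nl_idx)→800, (D,hash)→1320, (A,merge)→1520, (D,merge)→1540, (A,hash)→1560, (A,nl)→8080 …(+1); best=800 via (A,nl_idx)
  {CD}: card=80; try (D,hash)→1620, (C,merge)→2970, (D,merge)→3140, (C,hash)→4160, (C,nl)→20080, (D,nl)→20250; best=1620 via (D,hash)
  {AB}: card=20000; try (A,hash)→2200, (B,merge)→4900, (A,merge)→5200, (B,hash)→7400, (B,nl_idx)→21000, (A,nl_idx)→23200 …(+2); best=2200 via (A,hash)
  {ABD}: card=32000; try (B,merge)→6240, (B,hash)→8160, (D,hash)→23320, (B,nl_idx)→34240, (B,nl)→64800, (D,merge)→322840 …(+1); best=6240 via (B,merge)
  {ACD}: card=160; try (A,nl_idx)→2340, (A,merge)→3060, (A,hash)→3100, (C,merge)→4490, (C,hash)→4960, (A,nl)→9620 …(+1); best=2340 via (A,nl_idx)
  {ABCD}: card=32000; try (B,merge)→7780, (B,hash)→9700, (B,nl_idx)→35780, (C,hash)→42240, (B,nl)→66340, (C,merge)→520490 …(+1); best=7780 via (B,merge)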